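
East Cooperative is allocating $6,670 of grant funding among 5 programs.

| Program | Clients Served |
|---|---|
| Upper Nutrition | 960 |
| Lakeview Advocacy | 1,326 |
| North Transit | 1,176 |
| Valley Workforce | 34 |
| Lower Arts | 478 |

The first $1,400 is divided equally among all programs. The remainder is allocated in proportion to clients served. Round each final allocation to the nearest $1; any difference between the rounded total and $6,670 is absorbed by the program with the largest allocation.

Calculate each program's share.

Upper Nutrition: $1,553 · Lakeview Advocacy: $2,038 · North Transit: $1,840 · Valley Workforce: $325 · Lower Arts: $914

First tranche $1,400 split equally: $280 each.
Remainder $5,270 by clients served (total 3,974): Upper Nutrition 1,273.07 → $1,273; Lakeview Advocacy 1,758.43 → $1,758; North Transit 1,559.52 → $1,560; Valley Workforce 45.09 → $45; Lower Arts 633.89 → $634.
Totals: Upper Nutrition $280 + $1,273 = $1,553; Lakeview Advocacy $280 + $1,758 = $2,038; North Transit $280 + $1,560 = $1,840; Valley Workforce $280 + $45 = $325; Lower Arts $280 + $634 = $914.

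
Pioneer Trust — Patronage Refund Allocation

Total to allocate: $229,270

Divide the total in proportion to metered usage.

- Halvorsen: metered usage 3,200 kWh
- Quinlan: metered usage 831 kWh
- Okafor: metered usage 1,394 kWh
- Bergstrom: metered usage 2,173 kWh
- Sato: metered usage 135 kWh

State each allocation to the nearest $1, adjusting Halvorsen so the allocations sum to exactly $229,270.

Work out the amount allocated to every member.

Total metered usage = 7,733.
Raw shares: Halvorsen 3,200/7,733 × $229,270 = 94,874.43; Quinlan 831/7,733 × $229,270 = 24,637.70; Okafor 1,394/7,733 × $229,270 = 41,329.68; Bergstrom 2,173/7,733 × $229,270 = 64,425.67; Sato 135/7,733 × $229,270 = 4,002.52.
Rounded to nearest $1: Halvorsen $94,874; Quinlan $24,638; Okafor $41,330; Bergstrom $64,426; Sato $4,003. Sum = $229,271.
Difference $229,270 − $229,271 = −$1 applied to Halvorsen: Halvorsen becomes $94,873.

Halvorsen: $94,873 | Quinlan: $24,638 | Okafor: $41,330 | Bergstrom: $64,426 | Sato: $4,003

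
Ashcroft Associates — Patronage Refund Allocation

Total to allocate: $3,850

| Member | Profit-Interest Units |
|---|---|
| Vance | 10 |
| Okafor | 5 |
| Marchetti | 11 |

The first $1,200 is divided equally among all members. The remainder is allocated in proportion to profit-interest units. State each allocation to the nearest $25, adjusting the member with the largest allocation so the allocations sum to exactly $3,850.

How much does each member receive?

$1,200 shared equally gives $400 per member.
Remainder $2,650 by profit-interest units (total 26): Vance 1,019.23 → $1,025; Okafor 509.62 → $500; Marchetti 1,121.15 → $1,125.
Totals: Vance $400 + $1,025 = $1,425; Okafor $400 + $500 = $900; Marchetti $400 + $1,125 = $1,525.

Vance: $1,425 | Okafor: $900 | Marchetti: $1,525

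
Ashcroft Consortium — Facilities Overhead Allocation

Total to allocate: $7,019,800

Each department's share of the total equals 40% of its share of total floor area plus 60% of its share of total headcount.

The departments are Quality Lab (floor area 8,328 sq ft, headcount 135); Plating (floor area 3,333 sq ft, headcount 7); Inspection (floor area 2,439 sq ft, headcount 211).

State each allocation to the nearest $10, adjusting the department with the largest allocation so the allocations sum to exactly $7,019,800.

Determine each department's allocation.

Quality Lab: $3,269,240 · Plating: $747,270 · Inspection: $3,003,290

Totals — floor area 14,100, headcount 353.
Composite weights (40% floor area + 60% headcount): Quality Lab 0.4657; Plating 0.1065; Inspection 0.4278.
Pro-rata amounts: Quality Lab 3,269,240.73; Plating 747,266.19; Inspection 3,003,293.08.
Rounded to nearest $10: Quality Lab $3,269,240; Plating $747,270; Inspection $3,003,290. Sum = $7,019,800.
Rounded total matches; no reconciliation needed.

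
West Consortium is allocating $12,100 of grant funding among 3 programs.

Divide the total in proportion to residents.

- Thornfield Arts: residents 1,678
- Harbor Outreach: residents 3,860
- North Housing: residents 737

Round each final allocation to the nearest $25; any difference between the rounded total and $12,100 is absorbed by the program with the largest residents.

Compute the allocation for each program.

Thornfield Arts: $3,225 | Harbor Outreach: $7,450 | North Housing: $1,425

Sum of residents: 1,678 + 3,860 + 737 = 6,275.
Raw shares: Thornfield Arts 3,235.67; Harbor Outreach 7,443.19; North Housing 1,421.15.
After rounding ($25): Thornfield Arts $3,225; Harbor Outreach $7,450; North Housing $1,425. Sum = $12,100.
Rounded total matches; no reconciliation needed.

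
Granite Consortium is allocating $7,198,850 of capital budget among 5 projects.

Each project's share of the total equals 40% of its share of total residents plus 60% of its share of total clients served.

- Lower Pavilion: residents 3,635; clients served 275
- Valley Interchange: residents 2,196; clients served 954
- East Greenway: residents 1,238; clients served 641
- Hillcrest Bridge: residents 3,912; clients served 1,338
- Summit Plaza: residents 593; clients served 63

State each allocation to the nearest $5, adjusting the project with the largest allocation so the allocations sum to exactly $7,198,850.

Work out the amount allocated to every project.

Residents total 11,574; clients served total 3,271.
Combined weights (40% residents + 60% clients served): Lower Pavilion 0.1761; Valley Interchange 0.2509; East Greenway 0.1604; Hillcrest Bridge 0.3806; Summit Plaza 0.0321.
Proportional shares: Lower Pavilion 1,267,499.31; Valley Interchange 1,806,095.02; East Greenway 1,154,438.37; Hillcrest Bridge 2,740,091.92; Summit Plaza 230,725.38.
Rounded to nearest $5: Lower Pavilion $1,267,500; Valley Interchange $1,806,095; East Greenway $1,154,440; Hillcrest Bridge $2,740,090; Summit Plaza $230,725. Sum = $7,198,850.
Sum already equals the total — no adjustment.

Lower Pavilion: $1,267,500 · Valley Interchange: $1,806,095 · East Greenway: $1,154,440 · Hillcrest Bridge: $2,740,090 · Summit Plaza: $230,725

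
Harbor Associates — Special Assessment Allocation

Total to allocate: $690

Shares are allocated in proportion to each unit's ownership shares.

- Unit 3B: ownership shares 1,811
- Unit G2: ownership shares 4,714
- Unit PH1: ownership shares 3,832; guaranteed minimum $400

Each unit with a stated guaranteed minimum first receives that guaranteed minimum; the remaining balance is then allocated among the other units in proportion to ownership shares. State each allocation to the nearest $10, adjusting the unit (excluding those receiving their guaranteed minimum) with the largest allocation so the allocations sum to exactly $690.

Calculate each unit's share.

Guaranteed amounts: Unit PH1 $400. Balance $290.
Balance split over remaining ownership shares 6,525: Unit 3B 80.49 → $80; Unit G2 209.51 → $210.

Unit 3B: $80 · Unit G2: $210 · Unit PH1: $400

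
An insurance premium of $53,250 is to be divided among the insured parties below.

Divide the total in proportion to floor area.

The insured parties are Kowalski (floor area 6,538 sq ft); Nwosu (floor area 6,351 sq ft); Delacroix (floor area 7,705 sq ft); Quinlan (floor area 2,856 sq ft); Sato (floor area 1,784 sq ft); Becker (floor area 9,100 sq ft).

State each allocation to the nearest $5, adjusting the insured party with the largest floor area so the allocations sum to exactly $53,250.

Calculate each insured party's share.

Kowalski: $10,140 · Nwosu: $9,850 · Delacroix: $11,950 · Quinlan: $4,430 · Sato: $2,765 · Becker: $14,115

Floor area total: 6,538 + 6,351 + 7,705 + 2,856 + 1,784 + 9,100 = 34,334.
Proportional shares: Kowalski 10,140.05; Nwosu 9,850.02; Delacroix 11,950.00; Quinlan 4,429.49; Sato 2,766.88; Becker 14,113.56.
At nearest $5: Kowalski $10,140; Nwosu $9,850; Delacroix $11,950; Quinlan $4,430; Sato $2,765; Becker $14,115. Sum = $53,250.
Rounded total matches; no reconciliation needed.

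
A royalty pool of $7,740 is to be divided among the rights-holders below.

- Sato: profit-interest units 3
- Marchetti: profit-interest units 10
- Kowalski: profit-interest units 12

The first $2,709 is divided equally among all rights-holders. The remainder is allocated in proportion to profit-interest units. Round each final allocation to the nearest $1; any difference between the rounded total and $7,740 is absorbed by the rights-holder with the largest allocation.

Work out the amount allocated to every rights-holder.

$2,709 shared equally gives $903 per rights-holder.
Remainder $5,031 by profit-interest units (total 25): Sato 603.72 → $604; Marchetti 2,012.40 → $2,012; Kowalski 2,414.88 → $2,415.
Totals: Sato $903 + $604 = $1,507; Marchetti $903 + $2,012 = $2,915; Kowalski $903 + $2,415 = $3,318.

Sato: $1,507; Marchetti: $2,915; Kowalski: $3,318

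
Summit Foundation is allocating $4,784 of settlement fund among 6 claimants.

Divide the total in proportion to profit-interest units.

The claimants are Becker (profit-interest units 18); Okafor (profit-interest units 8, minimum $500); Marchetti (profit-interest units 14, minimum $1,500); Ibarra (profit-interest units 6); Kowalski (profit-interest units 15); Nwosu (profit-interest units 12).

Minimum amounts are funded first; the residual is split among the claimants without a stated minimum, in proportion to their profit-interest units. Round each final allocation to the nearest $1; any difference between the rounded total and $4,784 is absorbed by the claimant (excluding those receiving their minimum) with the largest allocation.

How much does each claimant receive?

Minimums first: Okafor $500; Marchetti $1,500. Residual $2,784.
Residual split over remaining profit-interest units 51: Becker 982.59 → $983; Ibarra 327.53 → $328; Kowalski 818.82 → $819; Nwosu 655.06 → $655.
Rounding difference −$1 applied to Becker → $982.

Becker: $982; Okafor: $500; Marchetti: $1,500; Ibarra: $328; Kowalski: $819; Nwosu: $655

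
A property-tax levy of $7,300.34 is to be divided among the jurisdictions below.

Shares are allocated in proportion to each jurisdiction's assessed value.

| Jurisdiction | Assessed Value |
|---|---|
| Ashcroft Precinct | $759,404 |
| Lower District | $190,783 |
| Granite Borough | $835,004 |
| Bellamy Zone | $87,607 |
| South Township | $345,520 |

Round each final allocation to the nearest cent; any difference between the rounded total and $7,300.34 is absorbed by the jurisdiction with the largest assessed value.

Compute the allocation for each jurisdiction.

Ashcroft Precinct: $2,499.15; Lower District: $627.85; Granite Borough: $2,747.95; Bellamy Zone: $288.31; South Township: $1,137.08

Assessed value total: 759,404 + 190,783 + 835,004 + 87,607 + 345,520 = 2,218,318.
Raw shares: Ashcroft Precinct 2,499.1491; Lower District 627.8544; Granite Borough 2,747.9438; Bellamy Zone 288.3089; South Township 1,137.0838.
Rounded to nearest cent: Ashcroft Precinct $2,499.15; Lower District $627.85; Granite Borough $2,747.94; Bellamy Zone $288.31; South Township $1,137.08. Sum = $7,300.33.
Difference $7,300.34 − $7,300.33 = +$0.01 applied to largest assessed value (Granite Borough): Granite Borough becomes $2,747.95.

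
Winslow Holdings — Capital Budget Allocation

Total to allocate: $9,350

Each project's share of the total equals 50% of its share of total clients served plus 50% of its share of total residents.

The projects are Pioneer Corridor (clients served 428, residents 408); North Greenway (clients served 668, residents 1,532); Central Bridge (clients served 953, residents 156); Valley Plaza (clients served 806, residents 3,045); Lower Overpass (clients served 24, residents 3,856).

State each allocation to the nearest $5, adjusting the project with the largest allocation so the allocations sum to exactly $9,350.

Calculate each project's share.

Pioneer Corridor: $905 | North Greenway: $1,880 | Central Bridge: $1,630 | Valley Plaza: $2,890 | Lower Overpass: $2,045

Clients served total 2,879; residents total 8,997.
Composite weights (50% clients served + 50% residents): Pioneer Corridor 0.0970; North Greenway 0.2012; Central Bridge 0.1742; Valley Plaza 0.3092; Lower Overpass 0.2185.
Pro-rata amounts: Pioneer Corridor 907.00; North Greenway 1,880.77; Central Bridge 1,628.57; Valley Plaza 2,891.04; Lower Overpass 2,042.62.
At nearest $5: Pioneer Corridor $905; North Greenway $1,880; Central Bridge $1,630; Valley Plaza $2,890; Lower Overpass $2,045. Sum = $9,350.
No rounding difference to absorb.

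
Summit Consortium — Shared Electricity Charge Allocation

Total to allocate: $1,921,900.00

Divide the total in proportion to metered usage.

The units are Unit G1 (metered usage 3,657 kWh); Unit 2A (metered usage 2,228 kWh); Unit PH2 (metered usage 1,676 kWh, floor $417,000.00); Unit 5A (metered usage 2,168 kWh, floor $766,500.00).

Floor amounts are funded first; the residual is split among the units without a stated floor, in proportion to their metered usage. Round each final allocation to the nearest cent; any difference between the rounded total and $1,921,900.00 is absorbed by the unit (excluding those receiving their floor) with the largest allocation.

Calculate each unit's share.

Unit G1: $458,849.41; Unit 2A: $279,550.59; Unit PH2: $417,000.00; Unit 5A: $766,500.00

Fund the minimums — Unit PH2 $417,000.00; Unit 5A $766,500.00. Residual $738,400.00.
Residual split over remaining metered usage 5,885: Unit G1 458,849.4138 → $458,849.41; Unit 2A 279,550.5862 → $279,550.59.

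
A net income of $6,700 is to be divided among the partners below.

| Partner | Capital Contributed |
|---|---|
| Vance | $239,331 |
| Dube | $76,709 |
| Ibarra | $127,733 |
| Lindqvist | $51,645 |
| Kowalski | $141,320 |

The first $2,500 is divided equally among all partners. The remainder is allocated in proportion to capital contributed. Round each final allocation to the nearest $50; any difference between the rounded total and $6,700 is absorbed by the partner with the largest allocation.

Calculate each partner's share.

Vance: $2,050 | Dube: $1,000 | Ibarra: $1,350 | Lindqvist: $850 | Kowalski: $1,450

$2,500 shared equally gives $500 per partner.
Remainder $4,200 by capital contributed (total 636,738): Vance 1,578.66 → $1,600; Dube 505.98 → $500; Ibarra 842.54 → $850; Lindqvist 340.66 → $350; Kowalski 932.16 → $950.
Rounding difference −$50 on remainder applied to Vance.
Totals: Vance $500 + $1,550 = $2,050; Dube $500 + $500 = $1,000; Ibarra $500 + $850 = $1,350; Lindqvist $500 + $350 = $850; Kowalski $500 + $950 = $1,450.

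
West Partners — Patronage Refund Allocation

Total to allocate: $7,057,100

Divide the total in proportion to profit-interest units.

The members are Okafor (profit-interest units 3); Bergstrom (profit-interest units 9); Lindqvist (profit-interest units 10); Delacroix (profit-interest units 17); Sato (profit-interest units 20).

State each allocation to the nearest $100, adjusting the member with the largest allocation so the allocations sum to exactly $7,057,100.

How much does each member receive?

Total profit-interest units = 59.
Unrounded shares: Okafor 3/59 × $7,057,100 = 358,835.59; Bergstrom 9/59 × $7,057,100 = 1,076,506.78; Lindqvist 10/59 × $7,057,100 = 1,196,118.64; Delacroix 17/59 × $7,057,100 = 2,033,401.69; Sato 20/59 × $7,057,100 = 2,392,237.29.
After rounding ($100): Okafor $358,800; Bergstrom $1,076,500; Lindqvist $1,196,100; Delacroix $2,033,400; Sato $2,392,200. Sum = $7,057,000.
Difference $7,057,100 − $7,057,000 = +$100 applied to largest allocation (Sato): Sato becomes $2,392,300.

Okafor: $358,800 | Bergstrom: $1,076,500 | Lindqvist: $1,196,100 | Delacroix: $2,033,400 | Sato: $2,392,300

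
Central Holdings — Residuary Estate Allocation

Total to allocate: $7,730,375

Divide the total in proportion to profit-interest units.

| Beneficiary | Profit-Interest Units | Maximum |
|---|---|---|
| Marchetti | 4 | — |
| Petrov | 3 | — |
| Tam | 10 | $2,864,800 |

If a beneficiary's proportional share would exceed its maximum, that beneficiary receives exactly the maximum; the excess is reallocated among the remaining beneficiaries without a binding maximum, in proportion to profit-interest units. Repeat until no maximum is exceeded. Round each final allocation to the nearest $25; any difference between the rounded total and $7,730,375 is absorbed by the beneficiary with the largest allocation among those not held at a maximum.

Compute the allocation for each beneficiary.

Profit-interest units total: 17.
Pro-rata shares before constraints: Marchetti 1,818,911.76; Petrov 1,364,183.82; Tam 4,547,279.41.
Held at cap: Tam ($2,864,800); residual $4,865,575 reallocated over remaining profit-interest units 7.
Redistributed shares: Marchetti 2,780,328.57 → $2,780,325; Petrov 2,085,246.43 → $2,085,250.

Marchetti: $2,780,325 | Petrov: $2,085,250 | Tam: $2,864,800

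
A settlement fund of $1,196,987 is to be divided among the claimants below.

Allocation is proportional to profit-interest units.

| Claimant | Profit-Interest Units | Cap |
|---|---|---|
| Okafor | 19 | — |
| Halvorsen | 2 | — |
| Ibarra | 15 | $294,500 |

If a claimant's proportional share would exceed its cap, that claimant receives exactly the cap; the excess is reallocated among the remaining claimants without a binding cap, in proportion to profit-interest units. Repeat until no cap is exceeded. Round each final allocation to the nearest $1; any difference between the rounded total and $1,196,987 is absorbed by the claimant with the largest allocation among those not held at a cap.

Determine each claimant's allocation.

Okafor: $816,536; Halvorsen: $85,951; Ibarra: $294,500

Combined profit-interest units = 36.
Pro-rata shares before constraints: Okafor 631,743.14; Halvorsen 66,499.28; Ibarra 498,744.58.
Cap binds for Ibarra ($294,500); remaining pool $902,487 reallocated over remaining profit-interest units 21.
Remaining shares: Okafor 816,535.86 → $816,536; Halvorsen 85,951.14 → $85,951.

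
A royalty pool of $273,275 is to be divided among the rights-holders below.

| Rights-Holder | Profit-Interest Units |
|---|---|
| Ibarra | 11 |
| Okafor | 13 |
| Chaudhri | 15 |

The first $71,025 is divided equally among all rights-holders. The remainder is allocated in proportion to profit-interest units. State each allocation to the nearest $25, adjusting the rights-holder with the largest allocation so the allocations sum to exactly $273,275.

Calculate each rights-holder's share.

Ibarra: $80,725 · Okafor: $91,100 · Chaudhri: $101,450

Equal tier: $71,025 ÷ 3 = $23,675 apiece.
Remainder $202,250 by profit-interest units (total 39): Ibarra 57,044.87 → $57,050; Okafor 67,416.67 → $67,425; Chaudhri 77,788.46 → $77,800.
Rounding difference −$25 on remainder applied to Chaudhri.
Totals: Ibarra $23,675 + $57,050 = $80,725; Okafor $23,675 + $67,425 = $91,100; Chaudhri $23,675 + $77,775 = $101,450.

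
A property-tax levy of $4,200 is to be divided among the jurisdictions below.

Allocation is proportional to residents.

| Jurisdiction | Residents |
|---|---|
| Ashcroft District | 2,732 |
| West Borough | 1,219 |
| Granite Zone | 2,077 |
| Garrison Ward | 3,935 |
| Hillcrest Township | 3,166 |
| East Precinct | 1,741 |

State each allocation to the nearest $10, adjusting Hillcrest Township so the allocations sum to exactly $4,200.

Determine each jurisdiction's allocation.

Ashcroft District: $770; West Borough: $340; Granite Zone: $590; Garrison Ward: $1,110; Hillcrest Township: $900; East Precinct: $490

Combined residents = 14,870.
Proportional shares: Ashcroft District 2,732/14,870 × $4,200 = 771.65; West Borough 1,219/14,870 × $4,200 = 344.30; Granite Zone 2,077/14,870 × $4,200 = 586.64; Garrison Ward 3,935/14,870 × $4,200 = 1,111.43; Hillcrest Township 3,166/14,870 × $4,200 = 894.23; East Precinct 1,741/14,870 × $4,200 = 491.74.
Rounded to nearest $10: Ashcroft District $770; West Borough $340; Granite Zone $590; Garrison Ward $1,110; Hillcrest Township $890; East Precinct $490. Sum = $4,190.
Difference $4,200 − $4,190 = +$10 applied to Hillcrest Township: Hillcrest Township becomes $900.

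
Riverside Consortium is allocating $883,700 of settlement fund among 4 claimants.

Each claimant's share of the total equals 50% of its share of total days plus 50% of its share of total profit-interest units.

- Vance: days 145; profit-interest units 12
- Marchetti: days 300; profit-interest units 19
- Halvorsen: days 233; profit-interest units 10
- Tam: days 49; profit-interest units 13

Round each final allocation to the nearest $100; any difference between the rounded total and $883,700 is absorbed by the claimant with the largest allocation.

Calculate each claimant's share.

Vance: $186,300 | Marchetti: $337,800 | Halvorsen: $223,400 | Tam: $136,200

Days total 727; profit-interest units total 54.
Composite weights (50% days + 50% profit-interest units): Vance 0.2108; Marchetti 0.3823; Halvorsen 0.2528; Tam 0.1541.
Proportional shares: Vance 186,315.78; Marchetti 337,797.24; Halvorsen 223,434.87; Tam 136,152.11.
After rounding ($100): Vance $186,300; Marchetti $337,800; Halvorsen $223,400; Tam $136,200. Sum = $883,700.
Rounded total matches; no reconciliation needed.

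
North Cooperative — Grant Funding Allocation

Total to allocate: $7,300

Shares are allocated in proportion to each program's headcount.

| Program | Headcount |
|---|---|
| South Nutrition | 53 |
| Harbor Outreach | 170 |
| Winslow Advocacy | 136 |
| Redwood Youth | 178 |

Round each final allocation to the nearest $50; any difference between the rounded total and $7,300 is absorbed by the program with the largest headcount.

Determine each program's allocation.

South Nutrition: $700 · Harbor Outreach: $2,300 · Winslow Advocacy: $1,850 · Redwood Youth: $2,450

Sum of headcount: 537.
Raw shares: South Nutrition 53/537 × $7,300 = 720.48; Harbor Outreach 170/537 × $7,300 = 2,310.99; Winslow Advocacy 136/537 × $7,300 = 1,848.79; Redwood Youth 178/537 × $7,300 = 2,419.74.
Rounded to nearest $50: South Nutrition $700; Harbor Outreach $2,300; Winslow Advocacy $1,850; Redwood Youth $2,400. Sum = $7,250.
Difference $7,300 − $7,250 = +$50 applied to largest headcount (Redwood Youth): Redwood Youth becomes $2,450.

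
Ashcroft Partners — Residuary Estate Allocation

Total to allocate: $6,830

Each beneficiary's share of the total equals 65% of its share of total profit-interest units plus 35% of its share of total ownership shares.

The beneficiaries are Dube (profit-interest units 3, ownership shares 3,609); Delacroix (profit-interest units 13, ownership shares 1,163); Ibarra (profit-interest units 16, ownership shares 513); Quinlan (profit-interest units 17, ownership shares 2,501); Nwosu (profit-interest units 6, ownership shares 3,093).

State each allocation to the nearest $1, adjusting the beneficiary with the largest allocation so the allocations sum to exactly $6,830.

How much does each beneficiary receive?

Dube: $1,035; Delacroix: $1,305; Ibarra: $1,404; Quinlan: $1,922; Nwosu: $1,164

Totals — profit-interest units 55, ownership shares 10,879.
Composite weights (65% profit-interest units + 35% ownership shares): Dube 0.1516; Delacroix 0.1911; Ibarra 0.2056; Quinlan 0.2814; Nwosu 0.1704.
Proportional shares: Dube 1,035.18; Delacroix 1,304.89; Ibarra 1,404.22; Quinlan 1,921.77; Nwosu 1,163.95.
After rounding ($1): Dube $1,035; Delacroix $1,305; Ibarra $1,404; Quinlan $1,922; Nwosu $1,164. Sum = $6,830.
No rounding difference to absorb.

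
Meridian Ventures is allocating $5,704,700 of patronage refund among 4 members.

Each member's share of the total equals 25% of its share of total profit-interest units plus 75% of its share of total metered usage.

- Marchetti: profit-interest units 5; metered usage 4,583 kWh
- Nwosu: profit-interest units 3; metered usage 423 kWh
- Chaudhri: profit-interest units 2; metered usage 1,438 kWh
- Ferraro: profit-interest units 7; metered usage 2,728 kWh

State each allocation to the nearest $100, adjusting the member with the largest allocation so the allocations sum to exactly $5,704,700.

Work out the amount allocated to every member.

Marchetti: $2,557,300 | Nwosu: $449,000 | Chaudhri: $838,600 | Ferraro: $1,859,800

Profit-interest units total 17; metered usage total 9,172.
Combined weights (25% profit-interest units + 75% metered usage): Marchetti 0.4483; Nwosu 0.0787; Chaudhri 0.1470; Ferraro 0.3260.
Pro-rata amounts: Marchetti 2,557,326.30; Nwosu 448,997.62; Chaudhri 838,578.90; Ferraro 1,859,797.18.
At nearest $100: Marchetti $2,557,300; Nwosu $449,000; Chaudhri $838,600; Ferraro $1,859,800. Sum = $5,704,700.
Sum already equals the total — no adjustment.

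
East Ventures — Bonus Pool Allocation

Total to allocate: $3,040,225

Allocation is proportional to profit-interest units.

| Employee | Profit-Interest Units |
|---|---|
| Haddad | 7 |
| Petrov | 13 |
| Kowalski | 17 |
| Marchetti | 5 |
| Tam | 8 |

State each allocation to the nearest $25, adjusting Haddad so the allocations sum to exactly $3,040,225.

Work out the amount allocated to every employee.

Total profit-interest units = 50.
Raw shares: Haddad 7/50 × $3,040,225 = 425,631.50; Petrov 13/50 × $3,040,225 = 790,458.50; Kowalski 17/50 × $3,040,225 = 1,033,676.50; Marchetti 5/50 × $3,040,225 = 304,022.50; Tam 8/50 × $3,040,225 = 486,436.00.
After rounding ($25): Haddad $425,625; Petrov $790,450; Kowalski $1,033,675; Marchetti $304,025; Tam $486,425. Sum = $3,040,200.
Difference $3,040,225 − $3,040,200 = +$25 applied to Haddad: Haddad becomes $425,650.

Haddad: $425,650 | Petrov: $790,450 | Kowalski: $1,033,675 | Marchetti: $304,025 | Tam: $486,425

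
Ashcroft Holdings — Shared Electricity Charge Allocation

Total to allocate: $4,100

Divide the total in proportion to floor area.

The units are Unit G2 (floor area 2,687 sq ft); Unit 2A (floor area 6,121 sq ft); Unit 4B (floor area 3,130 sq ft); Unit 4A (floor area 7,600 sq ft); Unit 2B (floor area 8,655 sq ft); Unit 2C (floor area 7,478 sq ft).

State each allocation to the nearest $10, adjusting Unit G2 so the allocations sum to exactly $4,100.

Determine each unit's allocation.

Unit G2: $320 | Unit 2A: $700 | Unit 4B: $360 | Unit 4A: $870 | Unit 2B: $990 | Unit 2C: $860

Total floor area = 35,671.
Proportional shares: Unit G2 2,687/35,671 × $4,100 = 308.84; Unit 2A 6,121/35,671 × $4,100 = 703.54; Unit 4B 3,130/35,671 × $4,100 = 359.76; Unit 4A 7,600/35,671 × $4,100 = 873.54; Unit 2B 8,655/35,671 × $4,100 = 994.80; Unit 2C 7,478/35,671 × $4,100 = 859.52.
After rounding ($10): Unit G2 $310; Unit 2A $700; Unit 4B $360; Unit 4A $870; Unit 2B $990; Unit 2C $860. Sum = $4,090.
Difference $4,100 − $4,090 = +$10 applied to Unit G2: Unit G2 becomes $320.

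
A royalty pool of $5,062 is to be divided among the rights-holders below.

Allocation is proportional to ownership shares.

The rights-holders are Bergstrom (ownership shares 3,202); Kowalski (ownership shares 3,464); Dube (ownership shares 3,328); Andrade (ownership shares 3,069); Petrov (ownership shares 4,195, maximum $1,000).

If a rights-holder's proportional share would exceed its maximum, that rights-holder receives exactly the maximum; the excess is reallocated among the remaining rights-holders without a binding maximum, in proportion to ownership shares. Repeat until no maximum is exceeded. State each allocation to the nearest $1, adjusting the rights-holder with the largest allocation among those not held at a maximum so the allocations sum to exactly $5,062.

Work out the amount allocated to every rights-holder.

Bergstrom: $996 | Kowalski: $1,077 | Dube: $1,035 | Andrade: $954 | Petrov: $1,000

Total ownership shares = 17,258.
Proportional shares (ignoring caps): Bergstrom 939.19; Kowalski 1,016.04; Dube 976.15; Andrade 900.18; Petrov 1,230.45.
Capped: Petrov ($1,000); remaining pool $4,062 reallocated over remaining ownership shares 13,063.
Redistributed shares: Bergstrom 995.68 → $996; Kowalski 1,077.15 → $1,077; Dube 1,034.86 → $1,035; Andrade 954.32 → $954.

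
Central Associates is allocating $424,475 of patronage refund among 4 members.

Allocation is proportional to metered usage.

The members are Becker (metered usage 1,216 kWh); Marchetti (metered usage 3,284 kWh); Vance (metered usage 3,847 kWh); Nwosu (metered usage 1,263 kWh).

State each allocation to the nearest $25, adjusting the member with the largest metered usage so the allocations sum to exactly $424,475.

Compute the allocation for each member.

Becker: $53,700 | Marchetti: $145,050 | Vance: $169,950 | Nwosu: $55,775

Metered usage total: 9,610.
Proportional shares: Becker 1,216/9,610 × $424,475 = 53,710.88; Marchetti 3,284/9,610 × $424,475 = 145,054.72; Vance 3,847/9,610 × $424,475 = 169,922.51; Nwosu 1,263/9,610 × $424,475 = 55,786.88.
At nearest $25: Becker $53,700; Marchetti $145,050; Vance $169,925; Nwosu $55,775. Sum = $424,450.
Difference $424,475 − $424,450 = +$25 applied to largest metered usage (Vance): Vance becomes $169,950.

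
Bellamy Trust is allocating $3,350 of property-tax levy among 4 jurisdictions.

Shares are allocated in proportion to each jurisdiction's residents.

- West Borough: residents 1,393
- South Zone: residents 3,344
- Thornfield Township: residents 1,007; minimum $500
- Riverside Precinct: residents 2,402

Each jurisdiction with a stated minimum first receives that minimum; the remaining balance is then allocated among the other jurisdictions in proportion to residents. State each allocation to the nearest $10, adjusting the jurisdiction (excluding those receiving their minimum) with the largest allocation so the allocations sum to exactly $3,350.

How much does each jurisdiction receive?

West Borough: $560 | South Zone: $1,330 | Thornfield Township: $500 | Riverside Precinct: $960

Minimums first: Thornfield Township $500. Balance $2,850.
Balance split over remaining residents 7,139: West Borough 556.11 → $560; South Zone 1,334.98 → $1,330; Riverside Precinct 958.92 → $960.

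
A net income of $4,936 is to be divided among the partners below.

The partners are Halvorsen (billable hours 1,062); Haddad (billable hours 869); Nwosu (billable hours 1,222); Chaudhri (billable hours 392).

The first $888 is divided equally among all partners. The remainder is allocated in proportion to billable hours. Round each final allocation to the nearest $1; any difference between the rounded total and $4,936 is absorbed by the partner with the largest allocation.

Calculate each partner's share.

Halvorsen: $1,435; Haddad: $1,214; Nwosu: $1,617; Chaudhri: $670

First tranche $888 split equally: $222 each.
Remainder $4,048 by billable hours (total 3,545): Halvorsen 1,212.69 → $1,213; Haddad 992.30 → $992; Nwosu 1,395.39 → $1,395; Chaudhri 447.62 → $448.
Totals: Halvorsen $222 + $1,213 = $1,435; Haddad $222 + $992 = $1,214; Nwosu $222 + $1,395 = $1,617; Chaudhri $222 + $448 = $670.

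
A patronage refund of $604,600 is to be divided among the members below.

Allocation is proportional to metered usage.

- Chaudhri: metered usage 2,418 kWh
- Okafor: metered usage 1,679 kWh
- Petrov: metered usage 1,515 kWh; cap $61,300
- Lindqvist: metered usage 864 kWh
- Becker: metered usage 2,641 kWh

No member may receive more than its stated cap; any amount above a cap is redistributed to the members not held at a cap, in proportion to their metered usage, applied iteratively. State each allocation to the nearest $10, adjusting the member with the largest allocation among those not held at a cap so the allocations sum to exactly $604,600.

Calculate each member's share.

Sum of metered usage: 9,117.
Proportional shares (ignoring caps): Chaudhri 160,351.30; Okafor 111,344.02; Petrov 100,468.25; Lindqvist 57,296.74; Becker 175,139.70.
Cap binds for Petrov ($61,300); remaining pool $543,300 reallocated over remaining metered usage 7,602.
Redistributed shares: Chaudhri 172,809.71 → $172,810; Okafor 119,994.83 → $119,990; Lindqvist 61,748.38 → $61,750; Becker 188,747.08 → $188,750.

Chaudhri: $172,810 | Okafor: $119,990 | Petrov: $61,300 | Lindqvist: $61,750 | Becker: $188,750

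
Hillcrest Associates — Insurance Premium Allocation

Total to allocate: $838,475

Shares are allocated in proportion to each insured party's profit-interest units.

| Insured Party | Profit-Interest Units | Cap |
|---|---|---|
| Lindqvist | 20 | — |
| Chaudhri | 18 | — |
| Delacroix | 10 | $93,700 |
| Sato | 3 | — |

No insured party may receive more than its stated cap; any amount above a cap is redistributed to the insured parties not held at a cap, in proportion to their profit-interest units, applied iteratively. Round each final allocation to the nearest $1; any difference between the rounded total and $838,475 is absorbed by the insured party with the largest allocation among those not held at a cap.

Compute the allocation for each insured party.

Combined profit-interest units = 51.
Pro-rata shares before constraints: Lindqvist 328,813.73; Chaudhri 295,932.35; Delacroix 164,406.86; Sato 49,322.06.
Cap binds for Delacroix ($93,700); balance $744,775 reallocated over remaining profit-interest units 41.
Redistributed shares: Lindqvist 363,304.88 → $363,305; Chaudhri 326,974.39 → $326,974; Sato 54,495.73 → $54,496.

Lindqvist: $363,305 | Chaudhri: $326,974 | Delacroix: $93,700 | Sato: $54,496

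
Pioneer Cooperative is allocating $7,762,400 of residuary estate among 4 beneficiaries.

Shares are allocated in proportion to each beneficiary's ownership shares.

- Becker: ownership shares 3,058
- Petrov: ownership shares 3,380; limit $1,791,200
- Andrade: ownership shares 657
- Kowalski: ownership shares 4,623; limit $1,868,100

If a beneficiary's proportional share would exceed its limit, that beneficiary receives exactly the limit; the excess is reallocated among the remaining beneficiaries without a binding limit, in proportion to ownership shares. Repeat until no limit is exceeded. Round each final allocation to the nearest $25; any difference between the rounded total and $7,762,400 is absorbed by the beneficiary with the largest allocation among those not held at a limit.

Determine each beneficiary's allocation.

Combined ownership shares = 11,718.
Pro-rata shares before constraints: Becker 2,025,722.75; Petrov 2,239,026.46; Andrade 435,219.05; Kowalski 3,062,431.75.
Held at cap: Petrov ($1,791,200), Kowalski ($1,868,100); residual $4,103,100 reallocated over remaining ownership shares 3,715.
Remaining shares: Becker 3,377,464.28 → $3,377,475; Andrade 725,635.72 → $725,625.

Becker: $3,377,475 · Petrov: $1,791,200 · Andrade: $725,625 · Kowalski: $1,868,100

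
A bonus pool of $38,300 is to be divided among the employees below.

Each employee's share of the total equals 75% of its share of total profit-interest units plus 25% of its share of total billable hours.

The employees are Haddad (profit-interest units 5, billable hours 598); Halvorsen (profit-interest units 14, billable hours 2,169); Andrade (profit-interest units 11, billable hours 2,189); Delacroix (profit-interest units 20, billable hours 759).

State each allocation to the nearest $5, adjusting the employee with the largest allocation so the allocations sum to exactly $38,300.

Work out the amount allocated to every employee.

Haddad: $3,875; Halvorsen: $11,675; Andrade: $9,985; Delacroix: $12,765

Totals — profit-interest units 50, billable hours 5,715.
Blended shares (75% profit-interest units + 25% billable hours): Haddad 0.1012; Halvorsen 0.3049; Andrade 0.2608; Delacroix 0.3332.
Proportional shares: Haddad 3,874.40; Halvorsen 11,676.98; Andrade 9,986.98; Delacroix 12,761.64.
Rounded to nearest $5: Haddad $3,875; Halvorsen $11,675; Andrade $9,985; Delacroix $12,760. Sum = $38,295.
Difference $38,300 − $38,295 = +$5 applied to largest allocation (Delacroix): Delacroix becomes $12,765.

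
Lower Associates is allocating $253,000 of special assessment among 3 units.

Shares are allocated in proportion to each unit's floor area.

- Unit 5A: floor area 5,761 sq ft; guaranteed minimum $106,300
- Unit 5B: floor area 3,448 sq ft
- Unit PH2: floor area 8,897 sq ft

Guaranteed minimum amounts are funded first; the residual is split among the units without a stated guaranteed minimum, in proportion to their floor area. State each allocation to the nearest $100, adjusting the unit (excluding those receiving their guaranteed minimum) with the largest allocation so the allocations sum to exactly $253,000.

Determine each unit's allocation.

Unit 5A: $106,300; Unit 5B: $41,000; Unit PH2: $105,700

Fund the minimums — Unit 5A $106,300. Balance $146,700.
Balance split over remaining floor area 12,345: Unit 5B 40,973.80 → $41,000; Unit PH2 105,726.20 → $105,700.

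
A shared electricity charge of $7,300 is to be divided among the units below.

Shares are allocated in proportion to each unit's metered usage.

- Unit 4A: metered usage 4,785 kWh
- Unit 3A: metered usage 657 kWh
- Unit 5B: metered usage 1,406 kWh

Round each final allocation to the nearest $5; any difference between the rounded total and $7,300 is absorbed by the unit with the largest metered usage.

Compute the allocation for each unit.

Sum of metered usage: 4,785 + 657 + 1,406 = 6,848.
Raw shares: Unit 4A 5,100.83; Unit 3A 700.37; Unit 5B 1,498.80.
At nearest $5: Unit 4A $5,100; Unit 3A $700; Unit 5B $1,500. Sum = $7,300.
No rounding difference to absorb.

Unit 4A: $5,100 | Unit 3A: $700 | Unit 5B: $1,500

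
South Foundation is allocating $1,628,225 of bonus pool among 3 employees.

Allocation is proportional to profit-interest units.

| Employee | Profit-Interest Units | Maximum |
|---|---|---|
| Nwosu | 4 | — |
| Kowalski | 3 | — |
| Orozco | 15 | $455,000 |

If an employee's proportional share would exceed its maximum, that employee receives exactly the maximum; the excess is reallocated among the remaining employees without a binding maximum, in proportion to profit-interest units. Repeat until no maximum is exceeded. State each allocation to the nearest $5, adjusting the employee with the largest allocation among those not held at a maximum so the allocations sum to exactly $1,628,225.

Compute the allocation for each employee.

Nwosu: $670,415; Kowalski: $502,810; Orozco: $455,000

Combined profit-interest units = 22.
Pro-rata shares before constraints: Nwosu 296,040.91; Kowalski 222,030.68; Orozco 1,110,153.41.
Held at cap: Orozco ($455,000); residual $1,173,225 reallocated over remaining profit-interest units 7.
Redistributed shares: Nwosu 670,414.29 → $670,415; Kowalski 502,810.71 → $502,810.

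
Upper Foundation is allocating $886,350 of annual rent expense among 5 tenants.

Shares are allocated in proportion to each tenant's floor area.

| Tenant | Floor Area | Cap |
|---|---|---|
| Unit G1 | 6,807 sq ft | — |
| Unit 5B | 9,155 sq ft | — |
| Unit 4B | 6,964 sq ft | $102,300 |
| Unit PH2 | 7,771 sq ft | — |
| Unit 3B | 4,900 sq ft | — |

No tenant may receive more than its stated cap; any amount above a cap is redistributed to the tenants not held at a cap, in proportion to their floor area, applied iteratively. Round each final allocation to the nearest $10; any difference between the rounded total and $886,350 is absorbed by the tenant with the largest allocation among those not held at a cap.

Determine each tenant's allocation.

Unit G1: $186,390 · Unit 5B: $250,690 · Unit 4B: $102,300 · Unit PH2: $212,790 · Unit 3B: $134,180

Total floor area = 35,597.
Proportional shares (ignoring caps): Unit G1 169,491.37; Unit 5B 227,955.57; Unit 4B 173,400.61; Unit PH2 193,494.56; Unit 3B 122,007.89.
Capped: Unit 4B ($102,300); balance $784,050 reallocated over remaining floor area 28,633.
Shares after redistribution: Unit G1 186,394.31 → $186,390; Unit 5B 250,688.99 → $250,690; Unit PH2 212,791.27 → $212,790; Unit 3B 134,175.43 → $134,180.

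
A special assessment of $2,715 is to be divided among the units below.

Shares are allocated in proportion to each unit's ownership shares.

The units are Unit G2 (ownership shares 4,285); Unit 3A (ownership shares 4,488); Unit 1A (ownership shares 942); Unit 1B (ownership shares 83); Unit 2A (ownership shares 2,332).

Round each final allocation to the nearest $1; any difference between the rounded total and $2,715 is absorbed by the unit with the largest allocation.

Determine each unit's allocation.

Ownership shares total: 12,130.
Pro-rata amounts: Unit G2 4,285/12,130 × $2,715 = 959.09; Unit 3A 4,488/12,130 × $2,715 = 1,004.53; Unit 1A 942/12,130 × $2,715 = 210.84; Unit 1B 83/12,130 × $2,715 = 18.58; Unit 2A 2,332/12,130 × $2,715 = 521.96.
Rounded to nearest $1: Unit G2 $959; Unit 3A $1,005; Unit 1A $211; Unit 1B $19; Unit 2A $522. Sum = $2,716.
Difference $2,715 − $2,716 = −$1 applied to largest allocation (Unit 3A): Unit 3A becomes $1,004.

Unit G2: $959; Unit 3A: $1,004; Unit 1A: $211; Unit 1B: $19; Unit 2A: $522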